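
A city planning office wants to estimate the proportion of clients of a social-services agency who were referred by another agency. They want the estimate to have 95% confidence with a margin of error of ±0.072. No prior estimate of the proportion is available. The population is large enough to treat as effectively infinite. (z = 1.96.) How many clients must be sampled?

With no prior estimate, use p = 0.5, giving p(1−p) = 0.25.
n = z²·p(1−p)/E² = 1.96² × 0.2500 / 0.072² = 3.8416 × 0.2500 / 0.005184 ≈ 185.26.
Rounding up gives n = 186.

186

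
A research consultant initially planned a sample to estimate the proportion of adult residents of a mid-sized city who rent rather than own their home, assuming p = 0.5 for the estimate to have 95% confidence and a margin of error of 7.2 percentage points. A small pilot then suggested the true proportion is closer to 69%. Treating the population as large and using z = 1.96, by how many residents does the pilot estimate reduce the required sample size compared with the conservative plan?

27

Conservative (p = 0.5): n = 1.96² × 0.25 / 0.072² ≈ 185.26 → 186.
Using p = 0.69: p(1−p) = 0.2139, so n = 1.96² × 0.2139 / 0.072² ≈ 158.51 → 159.
Reduction: 186 − 159 = 27.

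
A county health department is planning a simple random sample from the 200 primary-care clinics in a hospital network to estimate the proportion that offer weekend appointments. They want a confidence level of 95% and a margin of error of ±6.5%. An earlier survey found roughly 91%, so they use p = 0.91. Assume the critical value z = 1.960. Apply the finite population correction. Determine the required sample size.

Unadjusted: n₀ = 1.960² × 0.91 × 0.09 / 0.065² ≈ 74.47, so n₀ = 75.
Finite population correction with N = 200: n = n₀ / (1 + (n₀−1)/N) = 75 / (1 + 74/200) = 75 / 1.3700 ≈ 54.74.
Rounding up, n = 55.

55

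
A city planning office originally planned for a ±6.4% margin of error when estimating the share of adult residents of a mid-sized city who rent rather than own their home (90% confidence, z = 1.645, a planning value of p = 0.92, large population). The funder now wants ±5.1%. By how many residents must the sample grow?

At ±6.4%: n = 1.645² × 0.0736 / 0.064² ≈ 48.62 → 49.
At ±5.1%: n = 1.645² × 0.0736 / 0.051² ≈ 76.57 → 77.
Additional respondents: 77 − 49 = 28.

28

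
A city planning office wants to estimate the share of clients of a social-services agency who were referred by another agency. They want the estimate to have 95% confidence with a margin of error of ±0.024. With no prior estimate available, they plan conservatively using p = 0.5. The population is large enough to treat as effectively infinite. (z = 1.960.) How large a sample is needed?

With p = 0.5, p(1−p) = 0.25.
n = z²·p(1−p)/E² = 1.960² × 0.2500 / 0.024² = 3.8416 × 0.2500 / 0.000576 ≈ 1667.36.
Rounding up gives n = 1668.

1668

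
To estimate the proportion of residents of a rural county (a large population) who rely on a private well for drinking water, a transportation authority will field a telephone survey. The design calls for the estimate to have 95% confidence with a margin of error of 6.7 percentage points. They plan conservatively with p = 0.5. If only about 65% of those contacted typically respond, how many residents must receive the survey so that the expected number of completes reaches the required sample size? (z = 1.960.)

Completed interviews needed: n₀ = 1.960² × 0.2500 / 0.067² ≈ 213.95 → 214.
At a 65% response rate, contacts needed = 214 / 0.65 ≈ 329.23 → 330.

330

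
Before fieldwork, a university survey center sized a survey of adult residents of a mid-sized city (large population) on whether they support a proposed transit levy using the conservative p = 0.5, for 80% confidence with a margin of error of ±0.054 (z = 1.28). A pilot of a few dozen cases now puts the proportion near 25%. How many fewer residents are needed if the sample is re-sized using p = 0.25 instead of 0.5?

35

Conservative (p = 0.5): n = 1.28² × 0.25 / 0.054² ≈ 140.47 → 141.
Using p = 0.25: p(1−p) = 0.1875, so n = 1.28² × 0.1875 / 0.054² ≈ 105.35 → 106.
Reduction: 141 − 106 = 35.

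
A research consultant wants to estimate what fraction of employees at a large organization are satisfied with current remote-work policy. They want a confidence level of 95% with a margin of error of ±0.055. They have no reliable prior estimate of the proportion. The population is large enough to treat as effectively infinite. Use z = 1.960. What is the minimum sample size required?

With no prior estimate, use p = 0.5, giving p(1−p) = 0.25.
n = z²·p(1−p)/E² = 1.960² × 0.2500 / 0.055² = 3.8416 × 0.2500 / 0.003025 ≈ 317.49.
Rounding up gives n = 318.

318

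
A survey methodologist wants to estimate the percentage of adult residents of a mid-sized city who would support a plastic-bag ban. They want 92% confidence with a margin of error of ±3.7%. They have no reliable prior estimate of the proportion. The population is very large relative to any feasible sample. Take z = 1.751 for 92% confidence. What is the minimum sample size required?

With no prior estimate, use p = 0.5, giving p(1−p) = 0.25.
n = z²·p(1−p)/E² = 1.751² × 0.2500 / 0.037² = 3.0660 × 0.2500 / 0.001369 ≈ 559.90.
Rounding up gives n = 560.

560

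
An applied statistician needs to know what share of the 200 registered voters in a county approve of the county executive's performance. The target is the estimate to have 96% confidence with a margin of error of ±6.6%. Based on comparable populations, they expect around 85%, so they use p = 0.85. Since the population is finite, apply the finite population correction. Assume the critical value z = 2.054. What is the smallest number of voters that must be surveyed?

77

Unadjusted: n₀ = 2.054² × 0.85 × 0.15 / 0.066² ≈ 123.49, so n₀ = 124.
Finite population correction with N = 200: n = n₀ / (1 + (n₀−1)/N) = 124 / (1 + 123/200) = 124 / 1.6150 ≈ 76.78.
Rounding up, n = 77.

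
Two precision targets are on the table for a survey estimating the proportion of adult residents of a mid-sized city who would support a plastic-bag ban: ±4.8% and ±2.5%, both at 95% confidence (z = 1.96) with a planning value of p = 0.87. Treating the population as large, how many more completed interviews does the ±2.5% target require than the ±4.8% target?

At ±4.8%: n = 1.96² × 0.1131 / 0.048² ≈ 188.58 → 189.
At ±2.5%: n = 1.96² × 0.1131 / 0.025² ≈ 695.18 → 696.
Additional respondents: 696 − 189 = 507.

507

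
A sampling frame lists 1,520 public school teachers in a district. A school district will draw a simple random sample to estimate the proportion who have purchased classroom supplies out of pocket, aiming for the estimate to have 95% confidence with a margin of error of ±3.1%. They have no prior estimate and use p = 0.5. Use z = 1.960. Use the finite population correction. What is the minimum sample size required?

Unadjusted: n₀ = 1.960² × 0.50 × 0.50 / 0.031² ≈ 999.38, so n₀ = 1000.
Finite population correction with N = 1,520: n = n₀ / (1 + (n₀−1)/N) = 1000 / (1 + 999/1520) = 1000 / 1.6572 ≈ 603.41.
Rounding up, n = 604.

604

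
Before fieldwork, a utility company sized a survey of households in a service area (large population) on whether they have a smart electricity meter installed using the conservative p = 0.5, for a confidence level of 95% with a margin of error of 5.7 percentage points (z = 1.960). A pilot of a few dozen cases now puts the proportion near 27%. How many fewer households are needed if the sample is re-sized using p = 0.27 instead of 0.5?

Conservative (p = 0.5): n = 1.960² × 0.25 / 0.057² ≈ 295.60 → 296.
Using p = 0.27: p(1−p) = 0.1971, so n = 1.960² × 0.1971 / 0.057² ≈ 233.05 → 234.
Reduction: 296 − 234 = 62.

62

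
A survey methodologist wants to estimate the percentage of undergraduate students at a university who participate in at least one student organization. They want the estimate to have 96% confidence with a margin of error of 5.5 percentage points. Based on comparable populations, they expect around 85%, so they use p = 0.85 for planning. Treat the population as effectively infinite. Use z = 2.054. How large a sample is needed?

With p = 0.85, p(1−p) = 0.1275.
n = z²·p(1−p)/E² = 2.054² × 0.1275 / 0.055² = 4.2189 × 0.1275 / 0.003025 ≈ 177.82.
Rounding up gives n = 178.

178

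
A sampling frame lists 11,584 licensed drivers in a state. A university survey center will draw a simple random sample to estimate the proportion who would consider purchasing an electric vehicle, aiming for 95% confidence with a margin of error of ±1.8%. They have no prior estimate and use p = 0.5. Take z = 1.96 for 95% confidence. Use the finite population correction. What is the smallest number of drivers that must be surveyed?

2361

Unadjusted: n₀ = 1.96² × 0.50 × 0.50 / 0.018² ≈ 2964.20, so n₀ = 2965.
Finite population correction with N = 11,584: n = n₀ / (1 + (n₀−1)/N) = 2965 / (1 + 2964/11584) = 2965 / 1.2559 ≈ 2360.91.
Rounding up, n = 2361.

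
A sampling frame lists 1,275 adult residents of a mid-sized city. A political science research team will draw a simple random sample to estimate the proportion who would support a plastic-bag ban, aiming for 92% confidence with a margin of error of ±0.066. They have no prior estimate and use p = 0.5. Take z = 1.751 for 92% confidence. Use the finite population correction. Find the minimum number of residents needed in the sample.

Unadjusted: n₀ = 1.751² × 0.50 × 0.50 / 0.066² ≈ 175.96, so n₀ = 176.
Finite population correction with N = 1,275: n = n₀ / (1 + (n₀−1)/N) = 176 / (1 + 175/1275) = 176 / 1.1373 ≈ 154.76.
Rounding up, n = 155.

155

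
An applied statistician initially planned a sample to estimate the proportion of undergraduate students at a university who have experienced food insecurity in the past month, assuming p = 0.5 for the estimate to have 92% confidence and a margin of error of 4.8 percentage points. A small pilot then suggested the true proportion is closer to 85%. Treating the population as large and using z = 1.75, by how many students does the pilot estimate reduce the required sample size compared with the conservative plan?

163

Conservative (p = 0.5): n = 1.75² × 0.25 / 0.048² ≈ 332.30 → 333.
Using p = 0.85: p(1−p) = 0.1275, so n = 1.75² × 0.1275 / 0.048² ≈ 169.47 → 170.
Reduction: 333 − 170 = 163.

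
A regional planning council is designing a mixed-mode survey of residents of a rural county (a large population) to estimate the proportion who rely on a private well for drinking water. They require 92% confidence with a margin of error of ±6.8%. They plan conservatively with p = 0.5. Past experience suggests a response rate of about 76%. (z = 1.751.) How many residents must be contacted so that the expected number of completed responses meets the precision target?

219

Completed interviews needed: n₀ = 1.751² × 0.2500 / 0.068² ≈ 165.77 → 166.
At a 76% response rate, contacts needed = 166 / 0.76 ≈ 218.42 → 219.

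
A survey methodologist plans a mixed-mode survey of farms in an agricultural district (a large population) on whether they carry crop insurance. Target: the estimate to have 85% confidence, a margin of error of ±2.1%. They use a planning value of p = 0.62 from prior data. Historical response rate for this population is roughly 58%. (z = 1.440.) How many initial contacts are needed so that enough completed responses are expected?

Completed interviews needed: n₀ = 1.440² × 0.2356 / 0.021² ≈ 1107.80 → 1108.
At a 58% response rate, contacts needed = 1108 / 0.58 ≈ 1910.34 → 1911.

1911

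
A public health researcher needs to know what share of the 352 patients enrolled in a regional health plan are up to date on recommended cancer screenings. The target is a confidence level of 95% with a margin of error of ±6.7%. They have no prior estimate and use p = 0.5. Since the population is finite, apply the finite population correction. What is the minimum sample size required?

134

For 95% confidence, z = 1.960.
Unadjusted: n₀ = 1.960² × 0.50 × 0.50 / 0.067² ≈ 213.95, so n₀ = 214.
Finite population correction with N = 352: n = n₀ / (1 + (n₀−1)/N) = 214 / (1 + 213/352) = 214 / 1.6051 ≈ 133.32.
Rounding up, n = 134.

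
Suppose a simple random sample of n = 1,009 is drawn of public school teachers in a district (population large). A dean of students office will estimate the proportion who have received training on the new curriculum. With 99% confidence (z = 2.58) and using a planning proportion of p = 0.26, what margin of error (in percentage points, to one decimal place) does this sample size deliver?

3.6

SE(p̂) = √[p(1−p)/n] = √[0.1924/1009] = 0.01381.
E = z × SE = 2.58 × 0.01381 = 0.03563, or 3.6 percentage points.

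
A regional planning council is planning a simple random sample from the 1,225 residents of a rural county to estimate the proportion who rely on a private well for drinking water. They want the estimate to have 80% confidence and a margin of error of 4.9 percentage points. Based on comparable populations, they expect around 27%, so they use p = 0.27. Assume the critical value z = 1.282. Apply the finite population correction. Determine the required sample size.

122

Unadjusted: n₀ = 1.282² × 0.27 × 0.73 / 0.049² ≈ 134.92, so n₀ = 135.
Finite population correction with N = 1,225: n = n₀ / (1 + (n₀−1)/N) = 135 / (1 + 134/1225) = 135 / 1.1094 ≈ 121.69.
Rounding up, n = 122.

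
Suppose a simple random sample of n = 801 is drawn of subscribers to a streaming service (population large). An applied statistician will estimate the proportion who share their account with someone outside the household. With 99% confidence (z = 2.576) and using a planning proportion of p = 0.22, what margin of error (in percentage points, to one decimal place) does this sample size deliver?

3.8

SE(p̂) = √[p(1−p)/n] = √[0.1716/801] = 0.01464.
E = z × SE = 2.576 × 0.01464 = 0.03770, or 3.8 percentage points.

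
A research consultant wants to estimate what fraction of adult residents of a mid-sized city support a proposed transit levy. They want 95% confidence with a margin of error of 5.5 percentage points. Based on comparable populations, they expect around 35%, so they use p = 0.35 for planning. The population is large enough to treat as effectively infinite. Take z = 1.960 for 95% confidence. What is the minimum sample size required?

289

With p = 0.35, p(1−p) = 0.2275.
n = z²·p(1−p)/E² = 1.960² × 0.2275 / 0.055² = 3.8416 × 0.2275 / 0.003025 ≈ 288.91.
Rounding up gives n = 289.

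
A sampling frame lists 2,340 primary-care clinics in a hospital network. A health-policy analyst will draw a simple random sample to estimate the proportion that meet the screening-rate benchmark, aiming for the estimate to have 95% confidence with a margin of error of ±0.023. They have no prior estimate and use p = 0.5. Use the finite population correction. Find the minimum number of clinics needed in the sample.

1023

For 95% confidence, z = 1.960.
Unadjusted: n₀ = 1.960² × 0.50 × 0.50 / 0.023² ≈ 1815.50, so n₀ = 1816.
Finite population correction with N = 2,340: n = n₀ / (1 + (n₀−1)/N) = 1816 / (1 + 1815/2340) = 1816 / 1.7756 ≈ 1022.73.
Rounding up, n = 1023.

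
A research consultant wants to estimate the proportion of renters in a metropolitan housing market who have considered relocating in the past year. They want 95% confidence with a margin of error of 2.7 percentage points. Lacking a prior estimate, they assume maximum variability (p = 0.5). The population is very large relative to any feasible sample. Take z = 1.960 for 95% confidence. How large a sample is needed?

1318

With p = 0.5, p(1−p) = 0.25.
n = z²·p(1−p)/E² = 1.960² × 0.2500 / 0.027² = 3.8416 × 0.2500 / 0.000729 ≈ 1317.42.
Rounding up gives n = 1318.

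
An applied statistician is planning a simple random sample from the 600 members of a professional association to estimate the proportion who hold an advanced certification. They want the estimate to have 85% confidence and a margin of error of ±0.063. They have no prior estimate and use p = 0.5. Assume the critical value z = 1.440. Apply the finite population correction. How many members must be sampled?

108

Unadjusted: n₀ = 1.440² × 0.50 × 0.50 / 0.063² ≈ 130.61, so n₀ = 131.
Finite population correction with N = 600: n = n₀ / (1 + (n₀−1)/N) = 131 / (1 + 130/600) = 131 / 1.2167 ≈ 107.67.
Rounding up, n = 108.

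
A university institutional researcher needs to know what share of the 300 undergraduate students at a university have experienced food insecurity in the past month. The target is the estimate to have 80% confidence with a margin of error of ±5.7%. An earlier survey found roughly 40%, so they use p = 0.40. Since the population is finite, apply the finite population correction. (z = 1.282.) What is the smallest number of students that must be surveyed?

Unadjusted: n₀ = 1.282² × 0.40 × 0.60 / 0.057² ≈ 121.41, so n₀ = 122.
Finite population correction with N = 300: n = n₀ / (1 + (n₀−1)/N) = 122 / (1 + 121/300) = 122 / 1.4033 ≈ 86.94.
Rounding up, n = 87.

87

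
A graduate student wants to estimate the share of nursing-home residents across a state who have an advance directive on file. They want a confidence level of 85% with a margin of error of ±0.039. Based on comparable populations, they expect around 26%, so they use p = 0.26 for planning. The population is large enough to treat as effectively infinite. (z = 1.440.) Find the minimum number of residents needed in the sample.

263

With p = 0.26, p(1−p) = 0.1924.
n = z²·p(1−p)/E² = 1.440² × 0.1924 / 0.039² = 2.0736 × 0.1924 / 0.001521 ≈ 262.30.
Rounding up gives n = 263.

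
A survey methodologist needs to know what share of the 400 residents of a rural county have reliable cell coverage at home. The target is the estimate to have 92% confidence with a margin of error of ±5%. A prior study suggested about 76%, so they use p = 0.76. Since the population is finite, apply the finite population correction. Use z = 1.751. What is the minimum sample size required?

Unadjusted: n₀ = 1.751² × 0.76 × 0.24 / 0.050² ≈ 223.70, so n₀ = 224.
Finite population correction with N = 400: n = n₀ / (1 + (n₀−1)/N) = 224 / (1 + 223/400) = 224 / 1.5575 ≈ 143.82.
Rounding up, n = 144.

144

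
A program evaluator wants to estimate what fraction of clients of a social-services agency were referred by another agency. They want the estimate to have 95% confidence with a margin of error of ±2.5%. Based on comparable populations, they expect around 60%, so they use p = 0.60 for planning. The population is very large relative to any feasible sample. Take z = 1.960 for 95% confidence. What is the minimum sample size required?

With p = 0.60, p(1−p) = 0.2400.
n = z²·p(1−p)/E² = 1.960² × 0.2400 / 0.025² = 3.8416 × 0.2400 / 0.000625 ≈ 1475.17.
Rounding up gives n = 1476.

1476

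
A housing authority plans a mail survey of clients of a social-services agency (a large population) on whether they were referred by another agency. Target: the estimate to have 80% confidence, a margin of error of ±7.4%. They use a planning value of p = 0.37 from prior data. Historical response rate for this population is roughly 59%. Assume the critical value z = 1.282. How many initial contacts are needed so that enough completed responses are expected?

Completed interviews needed: n₀ = 1.282² × 0.2331 / 0.074² ≈ 69.96 → 70.
At a 59% response rate, contacts needed = 70 / 0.59 ≈ 118.64 → 119.

119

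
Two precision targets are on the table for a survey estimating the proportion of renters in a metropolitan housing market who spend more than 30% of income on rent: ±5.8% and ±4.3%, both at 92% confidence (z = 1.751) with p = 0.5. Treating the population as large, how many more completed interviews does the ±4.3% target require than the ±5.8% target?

187

At ±5.8%: n = 1.751² × 0.2500 / 0.058² ≈ 227.85 → 228.
At ±4.3%: n = 1.751² × 0.2500 / 0.043² ≈ 414.55 → 415.
Additional respondents: 415 − 228 = 187.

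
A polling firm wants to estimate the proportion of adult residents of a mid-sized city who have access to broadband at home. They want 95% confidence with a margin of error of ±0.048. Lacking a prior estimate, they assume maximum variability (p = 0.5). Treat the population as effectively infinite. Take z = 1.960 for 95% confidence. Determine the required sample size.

With p = 0.5, p(1−p) = 0.25.
n = z²·p(1−p)/E² = 1.960² × 0.2500 / 0.048² = 3.8416 × 0.2500 / 0.002304 ≈ 416.84.
Rounding up gives n = 417.

417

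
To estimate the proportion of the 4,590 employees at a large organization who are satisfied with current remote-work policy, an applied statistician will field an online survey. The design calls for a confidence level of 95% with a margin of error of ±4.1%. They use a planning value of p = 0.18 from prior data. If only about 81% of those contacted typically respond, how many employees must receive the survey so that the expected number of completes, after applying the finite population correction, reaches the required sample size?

For 95% confidence, z = 1.96.
Completed interviews needed (unadjusted): n₀ = 1.96² × 0.1476 / 0.041² ≈ 337.31 → 338.
FPC for N = 4,590: n = 338 / (1 + 337/4590) = 338 / 1.0734 ≈ 314.88 → 315.
At an 81% response rate, contacts needed = 315 / 0.81 ≈ 388.89 → 389.

389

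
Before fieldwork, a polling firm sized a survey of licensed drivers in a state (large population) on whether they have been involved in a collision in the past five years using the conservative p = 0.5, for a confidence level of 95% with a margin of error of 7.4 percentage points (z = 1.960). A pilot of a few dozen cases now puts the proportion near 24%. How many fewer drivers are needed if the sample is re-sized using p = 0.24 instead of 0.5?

Conservative (p = 0.5): n = 1.960² × 0.25 / 0.074² ≈ 175.38 → 176.
Using p = 0.24: p(1−p) = 0.1824, so n = 1.960² × 0.1824 / 0.074² ≈ 127.96 → 128.
Reduction: 176 − 128 = 48.

48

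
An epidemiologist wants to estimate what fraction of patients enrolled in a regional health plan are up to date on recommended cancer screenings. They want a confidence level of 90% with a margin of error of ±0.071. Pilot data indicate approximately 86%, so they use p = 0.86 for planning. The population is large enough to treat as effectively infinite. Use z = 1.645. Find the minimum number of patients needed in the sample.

With p = 0.86, p(1−p) = 0.1204.
n = z²·p(1−p)/E² = 1.645² × 0.1204 / 0.071² = 2.7060 × 0.1204 / 0.005041 ≈ 64.63.
Rounding up gives n = 65.

65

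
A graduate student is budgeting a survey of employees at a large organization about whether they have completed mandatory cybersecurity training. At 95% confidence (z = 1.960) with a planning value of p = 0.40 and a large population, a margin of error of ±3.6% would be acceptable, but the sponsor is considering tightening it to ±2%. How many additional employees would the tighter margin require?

At ±3.6%: n = 1.960² × 0.2400 / 0.036² ≈ 711.41 → 712.
At ±2%: n = 1.960² × 0.2400 / 0.020² ≈ 2304.96 → 2305.
Additional respondents: 2305 − 712 = 1593.

1593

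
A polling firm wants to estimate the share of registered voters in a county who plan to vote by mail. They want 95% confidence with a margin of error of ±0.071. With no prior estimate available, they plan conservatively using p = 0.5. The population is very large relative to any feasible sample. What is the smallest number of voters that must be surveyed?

191

For 95% confidence, z = 1.960.
With p = 0.5, p(1−p) = 0.25.
n = z²·p(1−p)/E² = 1.960² × 0.2500 / 0.071² = 3.8416 × 0.2500 / 0.005041 ≈ 190.52.
Rounding up gives n = 191.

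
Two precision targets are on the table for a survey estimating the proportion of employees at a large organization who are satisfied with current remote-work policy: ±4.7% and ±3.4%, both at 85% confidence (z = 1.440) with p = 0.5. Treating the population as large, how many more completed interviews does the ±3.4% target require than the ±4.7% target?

214

At ±4.7%: n = 1.440² × 0.2500 / 0.047² ≈ 234.68 → 235.
At ±3.4%: n = 1.440² × 0.2500 / 0.034² ≈ 448.44 → 449.
Additional respondents: 449 − 235 = 214.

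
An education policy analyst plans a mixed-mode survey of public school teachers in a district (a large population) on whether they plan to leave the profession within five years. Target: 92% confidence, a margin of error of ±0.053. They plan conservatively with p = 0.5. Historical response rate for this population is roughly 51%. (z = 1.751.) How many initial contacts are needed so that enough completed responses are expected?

536

Completed interviews needed: n₀ = 1.751² × 0.2500 / 0.053² ≈ 272.87 → 273.
At a 51% response rate, contacts needed = 273 / 0.51 ≈ 535.29 → 536.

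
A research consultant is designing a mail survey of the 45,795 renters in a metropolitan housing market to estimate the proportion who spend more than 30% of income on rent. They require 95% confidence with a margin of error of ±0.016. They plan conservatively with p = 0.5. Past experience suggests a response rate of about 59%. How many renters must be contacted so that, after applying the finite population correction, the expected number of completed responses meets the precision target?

For 95% confidence, z = 1.96.
Completed interviews needed (unadjusted): n₀ = 1.96² × 0.2500 / 0.016² ≈ 3751.56 → 3752.
FPC for N = 45,795: n = 3752 / (1 + 3751/45795) = 3752 / 1.0819 ≈ 3467.95 → 3468.
At a 59% response rate, contacts needed = 3468 / 0.59 ≈ 5877.97 → 5878.

5878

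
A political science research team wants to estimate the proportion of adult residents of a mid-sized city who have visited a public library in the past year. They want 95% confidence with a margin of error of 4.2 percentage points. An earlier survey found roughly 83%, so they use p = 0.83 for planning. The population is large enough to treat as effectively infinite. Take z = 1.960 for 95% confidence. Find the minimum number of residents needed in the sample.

With p = 0.83, p(1−p) = 0.1411.
n = z²·p(1−p)/E² = 1.960² × 0.1411 / 0.042² = 3.8416 × 0.1411 / 0.001764 ≈ 307.28.
Rounding up gives n = 308.

308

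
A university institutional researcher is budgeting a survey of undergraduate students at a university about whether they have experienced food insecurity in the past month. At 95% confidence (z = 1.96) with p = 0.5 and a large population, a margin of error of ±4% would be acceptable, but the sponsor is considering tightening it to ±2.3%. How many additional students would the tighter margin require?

At ±4%: n = 1.96² × 0.2500 / 0.040² ≈ 600.25 → 601.
At ±2.3%: n = 1.96² × 0.2500 / 0.023² ≈ 1815.50 → 1816.
Additional respondents: 1816 − 601 = 1215.

1215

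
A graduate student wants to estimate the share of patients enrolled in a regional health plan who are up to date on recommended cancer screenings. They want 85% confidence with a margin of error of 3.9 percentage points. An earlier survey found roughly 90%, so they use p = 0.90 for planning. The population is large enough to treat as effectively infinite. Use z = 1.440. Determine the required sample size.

With p = 0.90, p(1−p) = 0.0900.
n = z²·p(1−p)/E² = 1.440² × 0.0900 / 0.039² = 2.0736 × 0.0900 / 0.001521 ≈ 122.70.
Rounding up gives n = 123.

123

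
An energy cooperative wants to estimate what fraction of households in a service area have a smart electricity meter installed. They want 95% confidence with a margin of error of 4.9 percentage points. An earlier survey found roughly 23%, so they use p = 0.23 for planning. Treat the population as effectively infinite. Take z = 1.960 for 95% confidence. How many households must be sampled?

With p = 0.23, p(1−p) = 0.1771.
n = z²·p(1−p)/E² = 1.960² × 0.1771 / 0.049² = 3.8416 × 0.1771 / 0.002401 ≈ 283.36.
Rounding up gives n = 284.

284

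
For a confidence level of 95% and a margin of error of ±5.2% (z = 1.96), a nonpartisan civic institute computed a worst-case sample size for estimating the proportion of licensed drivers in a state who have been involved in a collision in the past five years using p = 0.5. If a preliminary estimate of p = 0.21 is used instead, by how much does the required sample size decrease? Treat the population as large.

120

Conservative (p = 0.5): n = 1.96² × 0.25 / 0.052² ≈ 355.18 → 356.
Using p = 0.21: p(1−p) = 0.1659, so n = 1.96² × 0.1659 / 0.052² ≈ 235.70 → 236.
Reduction: 356 − 236 = 120.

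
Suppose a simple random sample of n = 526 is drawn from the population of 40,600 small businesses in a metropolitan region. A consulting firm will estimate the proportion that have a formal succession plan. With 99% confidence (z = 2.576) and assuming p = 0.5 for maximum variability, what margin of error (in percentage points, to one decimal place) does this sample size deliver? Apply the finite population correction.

Finite-population factor: (N−n)/(N−1) = (40600−526)/(40600−1) = 0.9871.
SE(p̂) = √[p(1−p)/n · (N−n)/(N−1)] = √[0.2500/526 × 0.9871] = 0.02166.
E = z × SE = 2.576 × 0.02166 = 0.05580 ≈ 5.6 percentage points.

5.6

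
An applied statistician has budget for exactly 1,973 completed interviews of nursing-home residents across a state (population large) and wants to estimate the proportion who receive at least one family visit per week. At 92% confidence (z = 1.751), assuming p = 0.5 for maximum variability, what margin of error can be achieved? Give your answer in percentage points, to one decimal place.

SE(p̂) = √[p(1−p)/n] = √[0.2500/1973] = 0.01126.
E = z × SE = 1.751 × 0.01126 = 0.01971, or 2.0 percentage points.

2.0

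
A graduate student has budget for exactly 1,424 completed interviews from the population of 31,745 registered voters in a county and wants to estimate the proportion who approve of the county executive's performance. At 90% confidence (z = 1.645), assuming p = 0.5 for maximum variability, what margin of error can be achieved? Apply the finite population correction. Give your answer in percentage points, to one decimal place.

Finite-population factor: (N−n)/(N−1) = (31745−1424)/(31745−1) = 0.9552.
SE(p̂) = √[p(1−p)/n · (N−n)/(N−1)] = √[0.2500/1424 × 0.9552] = 0.01295.
E = z × SE = 1.645 × 0.01295 = 0.02130 ≈ 2.1 percentage points.

2.1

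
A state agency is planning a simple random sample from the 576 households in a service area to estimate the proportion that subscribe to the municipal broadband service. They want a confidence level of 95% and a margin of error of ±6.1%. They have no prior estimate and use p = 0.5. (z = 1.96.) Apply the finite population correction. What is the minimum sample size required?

179

Unadjusted: n₀ = 1.96² × 0.50 × 0.50 / 0.061² ≈ 258.10, so n₀ = 259.
Finite population correction with N = 576: n = n₀ / (1 + (n₀−1)/N) = 259 / (1 + 258/576) = 259 / 1.4479 ≈ 178.88.
Rounding up, n = 179.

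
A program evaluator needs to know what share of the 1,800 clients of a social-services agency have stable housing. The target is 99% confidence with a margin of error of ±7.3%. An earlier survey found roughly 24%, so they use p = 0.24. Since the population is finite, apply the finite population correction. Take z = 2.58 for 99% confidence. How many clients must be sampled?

203

Unadjusted: n₀ = 2.58² × 0.24 × 0.76 / 0.073² ≈ 227.83, so n₀ = 228.
Finite population correction with N = 1,800: n = n₀ / (1 + (n₀−1)/N) = 228 / (1 + 227/1800) = 228 / 1.1261 ≈ 202.47.
Rounding up, n = 203.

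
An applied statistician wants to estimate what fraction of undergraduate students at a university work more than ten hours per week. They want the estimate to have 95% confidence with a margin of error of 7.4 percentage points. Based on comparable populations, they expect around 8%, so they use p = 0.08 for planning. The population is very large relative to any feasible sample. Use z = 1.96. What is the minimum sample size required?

52

With p = 0.08, p(1−p) = 0.0736.
n = z²·p(1−p)/E² = 1.96² × 0.0736 / 0.074² = 3.8416 × 0.0736 / 0.005476 ≈ 51.63.
Rounding up gives n = 52.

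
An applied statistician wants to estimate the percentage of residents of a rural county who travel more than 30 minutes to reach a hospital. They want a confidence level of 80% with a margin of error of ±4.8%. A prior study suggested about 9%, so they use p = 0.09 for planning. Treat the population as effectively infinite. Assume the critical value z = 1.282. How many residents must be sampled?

With p = 0.09, p(1−p) = 0.0819.
n = z²·p(1−p)/E² = 1.282² × 0.0819 / 0.048² = 1.6435 × 0.0819 / 0.002304 ≈ 58.42.
Rounding up gives n = 59.

59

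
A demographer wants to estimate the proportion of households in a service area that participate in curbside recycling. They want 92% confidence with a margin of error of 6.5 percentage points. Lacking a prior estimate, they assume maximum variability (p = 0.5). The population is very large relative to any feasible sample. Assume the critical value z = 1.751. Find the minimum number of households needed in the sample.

182

With p = 0.5, p(1−p) = 0.25.
n = z²·p(1−p)/E² = 1.751² × 0.2500 / 0.065² = 3.0660 × 0.2500 / 0.004225 ≈ 181.42.
Rounding up gives n = 182.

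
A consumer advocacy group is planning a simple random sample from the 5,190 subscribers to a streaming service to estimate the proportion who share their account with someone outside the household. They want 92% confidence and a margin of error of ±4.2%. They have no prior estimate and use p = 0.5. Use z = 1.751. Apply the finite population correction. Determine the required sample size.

Unadjusted: n₀ = 1.751² × 0.50 × 0.50 / 0.042² ≈ 434.52, so n₀ = 435.
Finite population correction with N = 5,190: n = n₀ / (1 + (n₀−1)/N) = 435 / (1 + 434/5190) = 435 / 1.0836 ≈ 401.43.
Rounding up, n = 402.

402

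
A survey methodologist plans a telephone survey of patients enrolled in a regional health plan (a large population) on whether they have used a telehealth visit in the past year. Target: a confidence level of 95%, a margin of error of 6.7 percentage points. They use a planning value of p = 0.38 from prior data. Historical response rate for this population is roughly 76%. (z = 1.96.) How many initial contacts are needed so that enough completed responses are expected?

Completed interviews needed: n₀ = 1.96² × 0.2356 / 0.067² ≈ 201.62 → 202.
At a 76% response rate, contacts needed = 202 / 0.76 ≈ 265.79 → 266.

266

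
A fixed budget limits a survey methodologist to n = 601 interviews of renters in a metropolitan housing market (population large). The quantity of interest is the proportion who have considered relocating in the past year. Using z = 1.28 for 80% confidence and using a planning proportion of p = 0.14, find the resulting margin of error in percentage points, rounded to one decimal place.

SE(p̂) = √[p(1−p)/n] = √[0.1204/601] = 0.01415.
E = z × SE = 1.28 × 0.01415 = 0.01812, or 1.8 percentage points.

1.8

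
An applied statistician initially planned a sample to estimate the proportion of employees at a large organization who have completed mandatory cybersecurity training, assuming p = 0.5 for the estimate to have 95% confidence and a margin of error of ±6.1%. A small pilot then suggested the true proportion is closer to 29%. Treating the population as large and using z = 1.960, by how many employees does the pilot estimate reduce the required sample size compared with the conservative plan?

Conservative (p = 0.5): n = 1.960² × 0.25 / 0.061² ≈ 258.10 → 259.
Using p = 0.29: p(1−p) = 0.2059, so n = 1.960² × 0.2059 / 0.061² ≈ 212.57 → 213.
Reduction: 259 − 213 = 46.

46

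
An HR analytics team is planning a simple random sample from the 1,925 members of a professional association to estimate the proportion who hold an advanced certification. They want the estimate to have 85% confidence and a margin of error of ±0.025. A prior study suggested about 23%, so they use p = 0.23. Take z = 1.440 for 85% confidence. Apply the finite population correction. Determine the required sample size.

Unadjusted: n₀ = 1.440² × 0.23 × 0.77 / 0.025² ≈ 587.58, so n₀ = 588.
Finite population correction with N = 1,925: n = n₀ / (1 + (n₀−1)/N) = 588 / (1 + 587/1925) = 588 / 1.3049 ≈ 450.60.
Rounding up, n = 451.

451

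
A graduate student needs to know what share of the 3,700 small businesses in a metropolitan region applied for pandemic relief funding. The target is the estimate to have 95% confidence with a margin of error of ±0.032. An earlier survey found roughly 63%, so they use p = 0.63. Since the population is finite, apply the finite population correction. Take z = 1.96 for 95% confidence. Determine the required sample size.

708

Unadjusted: n₀ = 1.96² × 0.63 × 0.37 / 0.032² ≈ 874.49, so n₀ = 875.
Finite population correction with N = 3,700: n = n₀ / (1 + (n₀−1)/N) = 875 / (1 + 874/3700) = 875 / 1.2362 ≈ 707.80.
Rounding up, n = 708.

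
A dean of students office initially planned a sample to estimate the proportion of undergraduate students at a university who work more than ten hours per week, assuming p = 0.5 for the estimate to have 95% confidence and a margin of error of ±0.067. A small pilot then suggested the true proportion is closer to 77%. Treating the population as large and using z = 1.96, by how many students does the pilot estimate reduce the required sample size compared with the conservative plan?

62

Conservative (p = 0.5): n = 1.96² × 0.25 / 0.067² ≈ 213.95 → 214.
Using p = 0.77: p(1−p) = 0.1771, so n = 1.96² × 0.1771 / 0.067² ≈ 151.56 → 152.
Reduction: 214 − 152 = 62.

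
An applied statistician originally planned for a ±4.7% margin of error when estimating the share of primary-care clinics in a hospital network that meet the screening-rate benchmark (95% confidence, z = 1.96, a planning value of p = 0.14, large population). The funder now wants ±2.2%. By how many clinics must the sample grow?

746

At ±4.7%: n = 1.96² × 0.1204 / 0.047² ≈ 209.38 → 210.
At ±2.2%: n = 1.96² × 0.1204 / 0.022² ≈ 955.64 → 956.
Additional respondents: 956 − 210 = 746.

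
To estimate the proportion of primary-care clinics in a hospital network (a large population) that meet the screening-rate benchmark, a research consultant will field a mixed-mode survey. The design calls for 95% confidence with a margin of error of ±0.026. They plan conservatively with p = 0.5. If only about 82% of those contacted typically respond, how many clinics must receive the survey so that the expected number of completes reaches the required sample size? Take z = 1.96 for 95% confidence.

1733

Completed interviews needed: n₀ = 1.96² × 0.2500 / 0.026² ≈ 1420.71 → 1421.
At an 82% response rate, contacts needed = 1421 / 0.82 ≈ 1732.93 → 1733.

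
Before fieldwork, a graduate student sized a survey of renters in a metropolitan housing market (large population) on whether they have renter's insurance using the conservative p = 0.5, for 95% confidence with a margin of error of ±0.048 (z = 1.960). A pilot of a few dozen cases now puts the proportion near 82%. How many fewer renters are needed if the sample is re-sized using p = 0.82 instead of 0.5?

Conservative (p = 0.5): n = 1.960² × 0.25 / 0.048² ≈ 416.84 → 417.
Using p = 0.82: p(1−p) = 0.1476, so n = 1.960² × 0.1476 / 0.048² ≈ 246.10 → 247.
Reduction: 417 − 247 = 170.

170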